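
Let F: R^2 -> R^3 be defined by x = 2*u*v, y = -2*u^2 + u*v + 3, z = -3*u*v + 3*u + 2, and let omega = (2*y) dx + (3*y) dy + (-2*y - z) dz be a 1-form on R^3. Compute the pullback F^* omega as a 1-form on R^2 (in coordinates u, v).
F^* omega = (24*u^3 - 38*u^2*v + 12*u^2 + 4*u*v^2 + 12*u*v - 45*u + 45*v - 24) du + (u*(-26*u^2 + 4*u*v + 9*u + 45)) dv

Using F^*(f dg) = (f ∘ F) d(g ∘ F), substitute each coordinate x_i by F_i(u, v) in f_i, and replace dx_i by d F_i = (∂F_i/∂u) du + (∂F_i/∂v) dv.
  For the x component: f_1(F) = -4*u^2 + 2*u*v + 6; d F_1 = (2*v) du + (2*u) dv
  For the y component: f_2(F) = -6*u^2 + 3*u*v + 9; d F_2 = (-4*u + v) du + (u) dv
  For the z component: f_3(F) = 4*u^2 + u*v - 3*u - 8; d F_3 = (3 - 3*v) du + (-3*u) dv
Combining and collecting du, dv coefficients:
  coeff of du: 24*u^3 - 38*u^2*v + 12*u^2 + 4*u*v^2 + 12*u*v - 45*u + 45*v - 24
  coeff of dv: u*(-26*u^2 + 4*u*v + 9*u + 45)
F^* omega = (24*u^3 - 38*u^2*v + 12*u^2 + 4*u*v^2 + 12*u*v - 45*u + 45*v - 24) du + (u*(-26*u^2 + 4*u*v + 9*u + 45)) dv.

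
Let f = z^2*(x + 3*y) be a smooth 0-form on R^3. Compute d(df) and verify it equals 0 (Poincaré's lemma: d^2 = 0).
d(df) = 0

Step 1: df = sum_i (∂f/∂x_i) dx_i = (z^2) dx + (3*z^2) dy + (2*z*(x + 3*y)) dz.
Step 2: Apply d again. Using the 1-form formula, the coefficient of dx ∧ dy in d(df) is ∂^2 f/∂x ∂y - ∂^2 f/∂y ∂x = (0) - (0) = 0 (equality of mixed partials for smooth f).
Similarly for dx ∧ dz and dy ∧ dz — all coefficients vanish. So d(df) = 0.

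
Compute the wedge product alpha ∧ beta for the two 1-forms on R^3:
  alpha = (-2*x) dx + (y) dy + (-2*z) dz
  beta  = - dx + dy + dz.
alpha ∧ beta = (-2*x + y) dx ∧ dy + (-2*x - 2*z) dx ∧ dz + (y + 2*z) dy ∧ dz

Distribute the wedge, using dx_i ∧ dx_j = -dx_j ∧ dx_i and dx_i ∧ dx_i = 0. For each pair (i, j) with i < j, the coefficient of dx_i ∧ dx_j in alpha ∧ beta is (alpha_i * beta_j - alpha_j * beta_i). Collecting: alpha ∧ beta = (-2*x + y) dx ∧ dy + (-2*x - 2*z) dx ∧ dz + (y + 2*z) dy ∧ dz.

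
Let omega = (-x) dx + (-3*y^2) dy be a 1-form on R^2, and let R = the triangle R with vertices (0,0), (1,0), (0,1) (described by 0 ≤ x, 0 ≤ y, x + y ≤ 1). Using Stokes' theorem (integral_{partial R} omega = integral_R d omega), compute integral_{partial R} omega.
integral_(partial R) omega = 0

Stokes: integral_partial_R omega = integral_R d omega with d omega = (∂Q/∂x - ∂P/∂y) dx ∧ dy.
  ∂Q/∂x = 0
  ∂P/∂y = 0
  integrand = ∂Q/∂x - ∂P/∂y = 0.
Integrating over R: integral_0^1 integral_0^{1-x} (0) dy dx = 0.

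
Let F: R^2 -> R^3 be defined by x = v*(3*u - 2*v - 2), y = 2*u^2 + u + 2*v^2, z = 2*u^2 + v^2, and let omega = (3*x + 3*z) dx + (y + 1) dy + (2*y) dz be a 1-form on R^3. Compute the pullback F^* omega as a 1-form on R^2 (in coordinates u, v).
F^* omega = (24*u^3 + 18*u^2*v + 14*u^2 + 51*u*v^2 + 5*u - 9*v^3 - 16*v^2 + 1) du + (18*u^3 + 19*u^2*v - 12*u^2 - 45*u*v^2 - 28*u*v + 28*v^3 + 30*v^2 + 16*v) dv

Using F^*(f dg) = (f ∘ F) d(g ∘ F), substitute each coordinate x_i by F_i(u, v) in f_i, and replace dx_i by d F_i = (∂F_i/∂u) du + (∂F_i/∂v) dv.
  For the x component: f_1(F) = 6*u^2 + 9*u*v - 3*v^2 - 6*v; d F_1 = (3*v) du + (3*u - 4*v - 2) dv
  For the y component: f_2(F) = 2*u^2 + u + 2*v^2 + 1; d F_2 = (4*u + 1) du + (4*v) dv
  For the z component: f_3(F) = 4*u^2 + 2*u + 4*v^2; d F_3 = (4*u) du + (2*v) dv
Combining and collecting du, dv coefficients:
  coeff of du: 24*u^3 + 18*u^2*v + 14*u^2 + 51*u*v^2 + 5*u - 9*v^3 - 16*v^2 + 1
  coeff of dv: 18*u^3 + 19*u^2*v - 12*u^2 - 45*u*v^2 - 28*u*v + 28*v^3 + 30*v^2 + 16*v
F^* omega = (24*u^3 + 18*u^2*v + 14*u^2 + 51*u*v^2 + 5*u - 9*v^3 - 16*v^2 + 1) du + (18*u^3 + 19*u^2*v - 12*u^2 - 45*u*v^2 - 28*u*v + 28*v^3 + 30*v^2 + 16*v) dv.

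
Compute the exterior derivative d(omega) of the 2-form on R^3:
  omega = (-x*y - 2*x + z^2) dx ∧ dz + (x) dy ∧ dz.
d(omega) = (x + 1) dx ∧ dy ∧ dz

For a 2-form omega = sum_{i<j} g_{ij} dx_i ∧ dx_j, the exterior derivative is
  d(omega) = sum_{i<j} d(g_{ij}) ∧ dx_i ∧ dx_j = sum_{i<j, k} (∂g_{ij}/∂x_k) dx_k ∧ dx_i ∧ dx_j.
Expand each term, using dx_k ∧ dx_i ∧ dx_j = sgn(permutation) dx_{(a)} ∧ dx_{(b)} ∧ dx_{(c)} with (a < b < c) sorted:
  d(-x*y - 2*x + z^2) includes (∂/∂y)(-x*y - 2*x + z^2) dy = (-x) dy, which multiplied by dx ∧ dz gives (x) dx ∧ dy ∧ dz
  d(x) includes (∂/∂x)(x) dx = (1) dx, which multiplied by dy ∧ dz gives (1) dx ∧ dy ∧ dz
Collecting like 3-forms: d(omega) = (x + 1) dx ∧ dy ∧ dz.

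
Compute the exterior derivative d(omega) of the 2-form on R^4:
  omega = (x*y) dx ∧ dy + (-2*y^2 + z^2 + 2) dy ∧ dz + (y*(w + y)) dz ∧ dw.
d(omega) = (w + 2*y) dy ∧ dz ∧ dw

For a 2-form omega = sum_{i<j} g_{ij} dx_i ∧ dx_j, the exterior derivative is
  d(omega) = sum_{i<j} d(g_{ij}) ∧ dx_i ∧ dx_j = sum_{i<j, k} (∂g_{ij}/∂x_k) dx_k ∧ dx_i ∧ dx_j.
Expand each term, using dx_k ∧ dx_i ∧ dx_j = sgn(permutation) dx_{(a)} ∧ dx_{(b)} ∧ dx_{(c)} with (a < b < c) sorted:
  d(y*(w + y)) includes (∂/∂y)(y*(w + y)) dy = (w + 2*y) dy, which multiplied by dz ∧ dw gives (w + 2*y) dy ∧ dz ∧ dw
Collecting like 3-forms: d(omega) = (w + 2*y) dy ∧ dz ∧ dw.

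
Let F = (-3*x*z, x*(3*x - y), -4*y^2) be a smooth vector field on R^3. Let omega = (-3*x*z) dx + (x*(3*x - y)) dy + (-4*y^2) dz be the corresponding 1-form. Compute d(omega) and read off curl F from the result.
d(omega) = (-8*y) dy ∧ dz + (-3*x) dz ∧ dx + (6*x - y) dx ∧ dy; curl F = (-8*y, -3*x, 6*x - y)

d omega = sum_{i<j} (∂f_j/∂x_i - ∂f_i/∂x_j) dx_i ∧ dx_j. Under the identification (dy ∧ dz, dz ∧ dx, dx ∧ dy) ↔ (e_x, e_y, e_z), the coefficients are exactly the components of curl F. Compute:
  ∂R/∂y - ∂Q/∂z = (-8*y) - (0) = -8*y
  ∂P/∂z - ∂R/∂x = (-3*x) - (0) = -3*x
  ∂Q/∂x - ∂P/∂y = (6*x - y) - (0) = 6*x - y.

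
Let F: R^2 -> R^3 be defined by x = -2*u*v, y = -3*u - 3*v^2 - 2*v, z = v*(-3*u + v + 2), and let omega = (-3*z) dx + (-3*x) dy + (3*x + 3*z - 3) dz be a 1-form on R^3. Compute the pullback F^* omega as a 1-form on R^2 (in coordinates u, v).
F^* omega = (3*v*(9*u*v - 6*u - v^2 - 2*v + 3)) du + (27*u^2*v - 69*u*v^2 - 48*u*v + 9*u + 6*v^3 + 18*v^2 + 6*v - 6) dv

Using F^*(f dg) = (f ∘ F) d(g ∘ F), substitute each coordinate x_i by F_i(u, v) in f_i, and replace dx_i by d F_i = (∂F_i/∂u) du + (∂F_i/∂v) dv.
  For the x component: f_1(F) = 3*v*(3*u - v - 2); d F_1 = (-2*v) du + (-2*u) dv
  For the y component: f_2(F) = 6*u*v; d F_2 = (-3) du + (-6*v - 2) dv
  For the z component: f_3(F) = -15*u*v + 3*v^2 + 6*v - 3; d F_3 = (-3*v) du + (-3*u + 2*v + 2) dv
Combining and collecting du, dv coefficients:
  coeff of du: 3*v*(9*u*v - 6*u - v^2 - 2*v + 3)
  coeff of dv: 27*u^2*v - 69*u*v^2 - 48*u*v + 9*u + 6*v^3 + 18*v^2 + 6*v - 6
F^* omega = (3*v*(9*u*v - 6*u - v^2 - 2*v + 3)) du + (27*u^2*v - 69*u*v^2 - 48*u*v + 9*u + 6*v^3 + 18*v^2 + 6*v - 6) dv.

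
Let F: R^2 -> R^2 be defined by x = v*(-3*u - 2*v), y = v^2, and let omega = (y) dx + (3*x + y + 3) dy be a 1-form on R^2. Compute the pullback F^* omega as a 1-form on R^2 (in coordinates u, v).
F^* omega = (-3*v^3) du + (v*(-21*u*v - 14*v^2 + 6)) dv

Using F^*(f dg) = (f ∘ F) d(g ∘ F), substitute each coordinate x_i by F_i(u, v) in f_i, and replace dx_i by d F_i = (∂F_i/∂u) du + (∂F_i/∂v) dv.
  For the x component: f_1(F) = v^2; d F_1 = (-3*v) du + (-3*u - 4*v) dv
  For the y component: f_2(F) = -9*u*v - 5*v^2 + 3; d F_2 = (0) du + (2*v) dv
Combining and collecting du, dv coefficients:
  coeff of du: -3*v^3
  coeff of dv: v*(-21*u*v - 14*v^2 + 6)
F^* omega = (-3*v^3) du + (v*(-21*u*v - 14*v^2 + 6)) dv.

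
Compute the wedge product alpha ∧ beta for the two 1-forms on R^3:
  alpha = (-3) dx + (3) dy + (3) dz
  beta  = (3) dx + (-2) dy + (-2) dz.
alpha ∧ beta = (-3) dx ∧ dy + (-3) dx ∧ dz

Distribute the wedge, using dx_i ∧ dx_j = -dx_j ∧ dx_i and dx_i ∧ dx_i = 0. For each pair (i, j) with i < j, the coefficient of dx_i ∧ dx_j in alpha ∧ beta is (alpha_i * beta_j - alpha_j * beta_i). Collecting: alpha ∧ beta = (-3) dx ∧ dy + (-3) dx ∧ dz.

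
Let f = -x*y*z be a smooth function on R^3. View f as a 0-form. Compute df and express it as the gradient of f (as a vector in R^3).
df = (-y*z) dx + (-x*z) dy + (-x*y) dz; grad f = (-y*z, -x*z, -x*y)

For a 0-form f, d f = (∂f/∂x) dx + (∂f/∂y) dy + (∂f/∂z) dz. The components of the vector representation are exactly the entries of grad f in Cartesian coordinates:
  ∂f/∂x = -y*z
  ∂f/∂y = -x*z
  ∂f/∂z = -x*y.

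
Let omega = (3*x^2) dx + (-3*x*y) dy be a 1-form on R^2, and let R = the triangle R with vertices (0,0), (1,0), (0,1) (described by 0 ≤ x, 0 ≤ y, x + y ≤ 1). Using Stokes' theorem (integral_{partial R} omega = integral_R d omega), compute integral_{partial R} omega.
integral_(partial R) omega = -1/2

Stokes: integral_partial_R omega = integral_R d omega with d omega = (∂Q/∂x - ∂P/∂y) dx ∧ dy.
  ∂Q/∂x = -3*y
  ∂P/∂y = 0
  integrand = ∂Q/∂x - ∂P/∂y = -3*y.
Integrating over R: integral_0^1 integral_0^{1-x} (-3*y) dy dx = -1/2.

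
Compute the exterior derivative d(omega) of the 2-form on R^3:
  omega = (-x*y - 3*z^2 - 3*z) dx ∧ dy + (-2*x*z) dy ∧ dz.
d(omega) = (-8*z - 3) dx ∧ dy ∧ dz

For a 2-form omega = sum_{i<j} g_{ij} dx_i ∧ dx_j, the exterior derivative is
  d(omega) = sum_{i<j} d(g_{ij}) ∧ dx_i ∧ dx_j = sum_{i<j, k} (∂g_{ij}/∂x_k) dx_k ∧ dx_i ∧ dx_j.
Expand each term, using dx_k ∧ dx_i ∧ dx_j = sgn(permutation) dx_{(a)} ∧ dx_{(b)} ∧ dx_{(c)} with (a < b < c) sorted:
  d(-x*y - 3*z^2 - 3*z) includes (∂/∂z)(-x*y - 3*z^2 - 3*z) dz = (-6*z - 3) dz, which multiplied by dx ∧ dy gives (-6*z - 3) dx ∧ dy ∧ dz
  d(-2*x*z) includes (∂/∂x)(-2*x*z) dx = (-2*z) dx, which multiplied by dy ∧ dz gives (-2*z) dx ∧ dy ∧ dz
Collecting like 3-forms: d(omega) = (-8*z - 3) dx ∧ dy ∧ dz.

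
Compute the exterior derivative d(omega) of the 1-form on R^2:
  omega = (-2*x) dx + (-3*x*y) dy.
d(omega) = (-3*y) dx ∧ dy

For a 1-form omega = sum_i f_i dx_i, the exterior derivative is
  d(omega) = sum_{i < j} (∂f_j/∂x_i - ∂f_i/∂x_j) dx_i ∧ dx_j.
  coefficient of dx ∧ dy: ∂f_2/∂x - ∂f_1/∂y = ∂(-3*x*y)/∂x - ∂(-2*x)/∂y = -3*y
Assembling: d(omega) = (-3*y) dx ∧ dy.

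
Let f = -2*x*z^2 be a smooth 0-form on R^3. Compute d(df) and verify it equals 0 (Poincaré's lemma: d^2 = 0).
d(df) = 0

Step 1: df = sum_i (∂f/∂x_i) dx_i = (-2*z^2) dx + (0) dy + (-4*x*z) dz.
Step 2: Apply d again. Using the 1-form formula, the coefficient of dx ∧ dy in d(df) is ∂^2 f/∂x ∂y - ∂^2 f/∂y ∂x = (0) - (0) = 0 (equality of mixed partials for smooth f).
Similarly for dx ∧ dz and dy ∧ dz — all coefficients vanish. So d(df) = 0.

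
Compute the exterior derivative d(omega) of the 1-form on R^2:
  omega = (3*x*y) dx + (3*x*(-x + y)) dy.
d(omega) = (-9*x + 3*y) dx ∧ dy

For a 1-form omega = sum_i f_i dx_i, the exterior derivative is
  d(omega) = sum_{i < j} (∂f_j/∂x_i - ∂f_i/∂x_j) dx_i ∧ dx_j.
  coefficient of dx ∧ dy: ∂f_2/∂x - ∂f_1/∂y = ∂(3*x*(-x + y))/∂x - ∂(3*x*y)/∂y = -9*x + 3*y
Assembling: d(omega) = (-9*x + 3*y) dx ∧ dy.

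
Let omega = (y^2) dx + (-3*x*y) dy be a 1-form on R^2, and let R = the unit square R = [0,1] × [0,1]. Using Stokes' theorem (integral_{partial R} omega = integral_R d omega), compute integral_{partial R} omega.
integral_(partial R) omega = -5/2

Stokes: integral_partial_R omega = integral_R d omega with d omega = (∂Q/∂x - ∂P/∂y) dx ∧ dy.
  ∂Q/∂x = -3*y
  ∂P/∂y = 2*y
  integrand = ∂Q/∂x - ∂P/∂y = -5*y.
Integrating over R: integral_0^1 integral_0^1 (-5*y) dx dy = -5/2.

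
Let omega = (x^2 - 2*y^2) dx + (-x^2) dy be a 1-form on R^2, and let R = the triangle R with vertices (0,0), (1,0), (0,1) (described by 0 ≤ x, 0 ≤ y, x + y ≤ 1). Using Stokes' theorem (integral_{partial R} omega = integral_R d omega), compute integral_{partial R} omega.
integral_(partial R) omega = 1/3

Stokes: integral_partial_R omega = integral_R d omega with d omega = (∂Q/∂x - ∂P/∂y) dx ∧ dy.
  ∂Q/∂x = -2*x
  ∂P/∂y = -4*y
  integrand = ∂Q/∂x - ∂P/∂y = -2*x + 4*y.
Integrating over R: integral_0^1 integral_0^{1-x} (-2*x + 4*y) dy dx = 1/3.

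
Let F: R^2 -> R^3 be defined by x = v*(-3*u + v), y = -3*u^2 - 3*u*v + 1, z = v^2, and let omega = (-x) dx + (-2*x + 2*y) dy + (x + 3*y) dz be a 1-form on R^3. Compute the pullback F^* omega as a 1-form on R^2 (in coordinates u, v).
F^* omega = (36*u^3 + 18*u^2*v + 3*u*v^2 - 12*u + 9*v^3 - 6*v) du + (18*u^3 - 27*u^2*v - 9*u*v^2 - 6*u + 6*v) dv

Using F^*(f dg) = (f ∘ F) d(g ∘ F), substitute each coordinate x_i by F_i(u, v) in f_i, and replace dx_i by d F_i = (∂F_i/∂u) du + (∂F_i/∂v) dv.
  For the x component: f_1(F) = v*(3*u - v); d F_1 = (-3*v) du + (-3*u + 2*v) dv
  For the y component: f_2(F) = -6*u^2 - 2*v^2 + 2; d F_2 = (-6*u - 3*v) du + (-3*u) dv
  For the z component: f_3(F) = -9*u^2 - 12*u*v + v^2 + 3; d F_3 = (0) du + (2*v) dv
Combining and collecting du, dv coefficients:
  coeff of du: 36*u^3 + 18*u^2*v + 3*u*v^2 - 12*u + 9*v^3 - 6*v
  coeff of dv: 18*u^3 - 27*u^2*v - 9*u*v^2 - 6*u + 6*v
F^* omega = (36*u^3 + 18*u^2*v + 3*u*v^2 - 12*u + 9*v^3 - 6*v) du + (18*u^3 - 27*u^2*v - 9*u*v^2 - 6*u + 6*v) dv.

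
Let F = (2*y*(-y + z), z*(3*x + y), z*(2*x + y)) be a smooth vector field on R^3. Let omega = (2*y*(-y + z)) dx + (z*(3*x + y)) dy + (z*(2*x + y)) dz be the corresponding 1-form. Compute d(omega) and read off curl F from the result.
d(omega) = (-3*x - y + z) dy ∧ dz + (2*y - 2*z) dz ∧ dx + (4*y + z) dx ∧ dy; curl F = (-3*x - y + z, 2*y - 2*z, 4*y + z)

d omega = sum_{i<j} (∂f_j/∂x_i - ∂f_i/∂x_j) dx_i ∧ dx_j. Under the identification (dy ∧ dz, dz ∧ dx, dx ∧ dy) ↔ (e_x, e_y, e_z), the coefficients are exactly the components of curl F. Compute:
  ∂R/∂y - ∂Q/∂z = (z) - (3*x + y) = -3*x - y + z
  ∂P/∂z - ∂R/∂x = (2*y) - (2*z) = 2*y - 2*z
  ∂Q/∂x - ∂P/∂y = (3*z) - (-4*y + 2*z) = 4*y + z.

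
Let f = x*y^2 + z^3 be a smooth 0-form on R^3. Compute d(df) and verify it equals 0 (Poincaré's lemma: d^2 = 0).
d(df) = 0

Step 1: df = sum_i (∂f/∂x_i) dx_i = (y^2) dx + (2*x*y) dy + (3*z^2) dz.
Step 2: Apply d again. Using the 1-form formula, the coefficient of dx ∧ dy in d(df) is ∂^2 f/∂x ∂y - ∂^2 f/∂y ∂x = (2*y) - (2*y) = 0 (equality of mixed partials for smooth f).
Similarly for dx ∧ dz and dy ∧ dz — all coefficients vanish. So d(df) = 0.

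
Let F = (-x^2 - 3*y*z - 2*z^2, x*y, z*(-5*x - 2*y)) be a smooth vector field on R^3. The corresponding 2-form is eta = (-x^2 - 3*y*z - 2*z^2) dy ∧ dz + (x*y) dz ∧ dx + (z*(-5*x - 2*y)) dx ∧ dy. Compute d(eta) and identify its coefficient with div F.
d(eta) = (-6*x - 2*y) dx ∧ dy ∧ dz; div F = -6*x - 2*y

For a 2-form in R^3 of the form above, applying d gives a 3-form with coefficient ∂P/∂x + ∂Q/∂y + ∂R/∂z:
  ∂P/∂x = -2*x
  ∂Q/∂y = x
  ∂R/∂z = -5*x - 2*y
Sum = -6*x - 2*y, which is exactly div F.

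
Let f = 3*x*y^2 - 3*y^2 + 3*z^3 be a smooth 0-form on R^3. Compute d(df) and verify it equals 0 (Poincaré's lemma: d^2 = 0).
d(df) = 0

Step 1: df = sum_i (∂f/∂x_i) dx_i = (3*y^2) dx + (6*y*(x - 1)) dy + (9*z^2) dz.
Step 2: Apply d again. Using the 1-form formula, the coefficient of dx ∧ dy in d(df) is ∂^2 f/∂x ∂y - ∂^2 f/∂y ∂x = (6*y) - (6*y) = 0 (equality of mixed partials for smooth f).
Similarly for dx ∧ dz and dy ∧ dz — all coefficients vanish. So d(df) = 0.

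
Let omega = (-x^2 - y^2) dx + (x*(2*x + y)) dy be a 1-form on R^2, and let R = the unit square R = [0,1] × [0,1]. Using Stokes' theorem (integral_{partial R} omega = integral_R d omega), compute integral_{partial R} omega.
integral_(partial R) omega = 7/2

Stokes: integral_partial_R omega = integral_R d omega with d omega = (∂Q/∂x - ∂P/∂y) dx ∧ dy.
  ∂Q/∂x = 4*x + y
  ∂P/∂y = -2*y
  integrand = ∂Q/∂x - ∂P/∂y = 4*x + 3*y.
Integrating over R: integral_0^1 integral_0^1 (4*x + 3*y) dx dy = 7/2.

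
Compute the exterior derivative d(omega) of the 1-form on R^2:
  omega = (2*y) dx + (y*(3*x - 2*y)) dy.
d(omega) = (3*y - 2) dx ∧ dy

For a 1-form omega = sum_i f_i dx_i, the exterior derivative is
  d(omega) = sum_{i < j} (∂f_j/∂x_i - ∂f_i/∂x_j) dx_i ∧ dx_j.
  coefficient of dx ∧ dy: ∂f_2/∂x - ∂f_1/∂y = ∂(y*(3*x - 2*y))/∂x - ∂(2*y)/∂y = 3*y - 2
Assembling: d(omega) = (3*y - 2) dx ∧ dy.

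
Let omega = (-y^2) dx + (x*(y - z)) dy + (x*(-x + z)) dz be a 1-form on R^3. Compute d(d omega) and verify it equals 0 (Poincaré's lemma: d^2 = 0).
d(d omega) = 0

Step 1: d omega = sum_{i<j} (∂f_j/∂x_i - ∂f_i/∂x_j) dx_i ∧ dx_j:
  coeff of dx ∧ dy: 3*y - z
  coeff of dx ∧ dz: -2*x + z
  coeff of dy ∧ dz: x
Step 2: Apply d again to each 2-form coefficient. The only possible 3-form in R^3 is dx ∧ dy ∧ dz, with coefficient
  ∂(coeff of dy∧dz)/∂x - ∂(coeff of dx∧dz)/∂y + ∂(coeff of dx∧dy)/∂z
  = ∂/∂x (x) - ∂/∂y (-2*x + z) + ∂/∂z (3*y - z).
Each of these terms simplifies to sums of mixed partials that cancel in pairs. The result is 0 (by equality of mixed partials for smooth functions — Schwarz / Clairaut).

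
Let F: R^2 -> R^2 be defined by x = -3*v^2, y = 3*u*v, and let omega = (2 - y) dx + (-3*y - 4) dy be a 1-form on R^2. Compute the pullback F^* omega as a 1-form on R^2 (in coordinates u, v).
F^* omega = (3*v*(-9*u*v - 4)) du + (-27*u^2*v + 18*u*v^2 - 12*u - 12*v) dv

Using F^*(f dg) = (f ∘ F) d(g ∘ F), substitute each coordinate x_i by F_i(u, v) in f_i, and replace dx_i by d F_i = (∂F_i/∂u) du + (∂F_i/∂v) dv.
  For the x component: f_1(F) = -3*u*v + 2; d F_1 = (0) du + (-6*v) dv
  For the y component: f_2(F) = -9*u*v - 4; d F_2 = (3*v) du + (3*u) dv
Combining and collecting du, dv coefficients:
  coeff of du: 3*v*(-9*u*v - 4)
  coeff of dv: -27*u^2*v + 18*u*v^2 - 12*u - 12*v
F^* omega = (3*v*(-9*u*v - 4)) du + (-27*u^2*v + 18*u*v^2 - 12*u - 12*v) dv.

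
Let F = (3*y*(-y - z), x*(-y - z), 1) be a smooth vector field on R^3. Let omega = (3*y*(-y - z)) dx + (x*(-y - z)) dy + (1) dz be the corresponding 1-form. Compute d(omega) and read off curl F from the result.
d(omega) = (x) dy ∧ dz + (-3*y) dz ∧ dx + (5*y + 2*z) dx ∧ dy; curl F = (x, -3*y, 5*y + 2*z)

d omega = sum_{i<j} (∂f_j/∂x_i - ∂f_i/∂x_j) dx_i ∧ dx_j. Under the identification (dy ∧ dz, dz ∧ dx, dx ∧ dy) ↔ (e_x, e_y, e_z), the coefficients are exactly the components of curl F. Compute:
  ∂R/∂y - ∂Q/∂z = (0) - (-x) = x
  ∂P/∂z - ∂R/∂x = (-3*y) - (0) = -3*y
  ∂Q/∂x - ∂P/∂y = (-y - z) - (-6*y - 3*z) = 5*y + 2*z.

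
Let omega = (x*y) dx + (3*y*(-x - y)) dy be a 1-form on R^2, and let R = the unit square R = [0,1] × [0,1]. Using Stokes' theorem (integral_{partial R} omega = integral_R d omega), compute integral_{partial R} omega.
integral_(partial R) omega = -2

Stokes: integral_partial_R omega = integral_R d omega with d omega = (∂Q/∂x - ∂P/∂y) dx ∧ dy.
  ∂Q/∂x = -3*y
  ∂P/∂y = x
  integrand = ∂Q/∂x - ∂P/∂y = -x - 3*y.
Integrating over R: integral_0^1 integral_0^1 (-x - 3*y) dx dy = -2.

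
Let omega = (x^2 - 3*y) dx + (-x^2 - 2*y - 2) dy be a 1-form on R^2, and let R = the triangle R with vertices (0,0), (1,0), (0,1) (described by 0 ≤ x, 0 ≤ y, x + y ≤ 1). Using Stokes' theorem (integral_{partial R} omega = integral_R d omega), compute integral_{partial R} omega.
integral_(partial R) omega = 7/6

Stokes: integral_partial_R omega = integral_R d omega with d omega = (∂Q/∂x - ∂P/∂y) dx ∧ dy.
  ∂Q/∂x = -2*x
  ∂P/∂y = -3
  integrand = ∂Q/∂x - ∂P/∂y = 3 - 2*x.
Integrating over R: integral_0^1 integral_0^{1-x} (3 - 2*x) dy dx = 7/6.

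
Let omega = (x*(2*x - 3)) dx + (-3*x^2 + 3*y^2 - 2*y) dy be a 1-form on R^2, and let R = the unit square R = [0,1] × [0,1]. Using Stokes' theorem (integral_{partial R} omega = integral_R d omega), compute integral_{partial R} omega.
integral_(partial R) omega = -3

Stokes: integral_partial_R omega = integral_R d omega with d omega = (∂Q/∂x - ∂P/∂y) dx ∧ dy.
  ∂Q/∂x = -6*x
  ∂P/∂y = 0
  integrand = ∂Q/∂x - ∂P/∂y = -6*x.
Integrating over R: integral_0^1 integral_0^1 (-6*x) dx dy = -3.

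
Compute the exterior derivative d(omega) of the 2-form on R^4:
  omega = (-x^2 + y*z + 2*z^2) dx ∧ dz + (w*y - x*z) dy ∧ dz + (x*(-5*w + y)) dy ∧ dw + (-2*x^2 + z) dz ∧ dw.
d(omega) = (-2*z) dx ∧ dy ∧ dz + (y) dy ∧ dz ∧ dw + (-5*w + y) dx ∧ dy ∧ dw + (-4*x) dx ∧ dz ∧ dw

For a 2-form omega = sum_{i<j} g_{ij} dx_i ∧ dx_j, the exterior derivative is
  d(omega) = sum_{i<j} d(g_{ij}) ∧ dx_i ∧ dx_j = sum_{i<j, k} (∂g_{ij}/∂x_k) dx_k ∧ dx_i ∧ dx_j.
Expand each term, using dx_k ∧ dx_i ∧ dx_j = sgn(permutation) dx_{(a)} ∧ dx_{(b)} ∧ dx_{(c)} with (a < b < c) sorted:
  d(-x^2 + y*z + 2*z^2) includes (∂/∂y)(-x^2 + y*z + 2*z^2) dy = (z) dy, which multiplied by dx ∧ dz gives (-z) dx ∧ dy ∧ dz
  d(w*y - x*z) includes (∂/∂x)(w*y - x*z) dx = (-z) dx, which multiplied by dy ∧ dz gives (-z) dx ∧ dy ∧ dz
  d(w*y - x*z) includes (∂/∂w)(w*y - x*z) dw = (y) dw, which multiplied by dy ∧ dz gives (y) dy ∧ dz ∧ dw
  d(x*(-5*w + y)) includes (∂/∂x)(x*(-5*w + y)) dx = (-5*w + y) dx, which multiplied by dy ∧ dw gives (-5*w + y) dx ∧ dy ∧ dw
  d(-2*x^2 + z) includes (∂/∂x)(-2*x^2 + z) dx = (-4*x) dx, which multiplied by dz ∧ dw gives (-4*x) dx ∧ dz ∧ dw
Collecting like 3-forms: d(omega) = (-2*z) dx ∧ dy ∧ dz + (y) dy ∧ dz ∧ dw + (-5*w + y) dx ∧ dy ∧ dw + (-4*x) dx ∧ dz ∧ dw.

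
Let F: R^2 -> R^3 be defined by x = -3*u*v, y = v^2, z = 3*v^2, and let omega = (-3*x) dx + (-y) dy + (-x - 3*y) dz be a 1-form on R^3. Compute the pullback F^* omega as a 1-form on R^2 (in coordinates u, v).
F^* omega = (-27*u*v^2) du + (v*(-27*u^2 + 18*u*v - 20*v^2)) dv

Using F^*(f dg) = (f ∘ F) d(g ∘ F), substitute each coordinate x_i by F_i(u, v) in f_i, and replace dx_i by d F_i = (∂F_i/∂u) du + (∂F_i/∂v) dv.
  For the x component: f_1(F) = 9*u*v; d F_1 = (-3*v) du + (-3*u) dv
  For the y component: f_2(F) = -v^2; d F_2 = (0) du + (2*v) dv
  For the z component: f_3(F) = 3*v*(u - v); d F_3 = (0) du + (6*v) dv
Combining and collecting du, dv coefficients:
  coeff of du: -27*u*v^2
  coeff of dv: v*(-27*u^2 + 18*u*v - 20*v^2)
F^* omega = (-27*u*v^2) du + (v*(-27*u^2 + 18*u*v - 20*v^2)) dv.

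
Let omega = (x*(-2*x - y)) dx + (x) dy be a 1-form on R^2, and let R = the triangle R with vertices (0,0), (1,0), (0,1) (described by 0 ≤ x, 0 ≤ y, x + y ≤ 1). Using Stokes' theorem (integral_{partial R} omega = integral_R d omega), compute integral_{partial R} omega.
integral_(partial R) omega = 2/3

Stokes: integral_partial_R omega = integral_R d omega with d omega = (∂Q/∂x - ∂P/∂y) dx ∧ dy.
  ∂Q/∂x = 1
  ∂P/∂y = -x
  integrand = ∂Q/∂x - ∂P/∂y = x + 1.
Integrating over R: integral_0^1 integral_0^{1-x} (x + 1) dy dx = 2/3.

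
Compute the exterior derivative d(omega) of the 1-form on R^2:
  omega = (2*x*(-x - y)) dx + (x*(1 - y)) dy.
d(omega) = (2*x - y + 1) dx ∧ dy

For a 1-form omega = sum_i f_i dx_i, the exterior derivative is
  d(omega) = sum_{i < j} (∂f_j/∂x_i - ∂f_i/∂x_j) dx_i ∧ dx_j.
  coefficient of dx ∧ dy: ∂f_2/∂x - ∂f_1/∂y = ∂(x*(1 - y))/∂x - ∂(2*x*(-x - y))/∂y = 2*x - y + 1
Assembling: d(omega) = (2*x - y + 1) dx ∧ dy.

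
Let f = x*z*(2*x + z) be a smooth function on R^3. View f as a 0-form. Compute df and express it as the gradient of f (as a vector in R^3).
df = (z*(4*x + z)) dx + (0) dy + (2*x*(x + z)) dz; grad f = (z*(4*x + z), 0, 2*x*(x + z))

For a 0-form f, d f = (∂f/∂x) dx + (∂f/∂y) dy + (∂f/∂z) dz. The components of the vector representation are exactly the entries of grad f in Cartesian coordinates:
  ∂f/∂x = z*(4*x + z)
  ∂f/∂y = 0
  ∂f/∂z = 2*x*(x + z).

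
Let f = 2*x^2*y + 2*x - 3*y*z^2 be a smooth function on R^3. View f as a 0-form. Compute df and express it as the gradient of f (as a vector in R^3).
df = (4*x*y + 2) dx + (2*x^2 - 3*z^2) dy + (-6*y*z) dz; grad f = (4*x*y + 2, 2*x^2 - 3*z^2, -6*y*z)

For a 0-form f, d f = (∂f/∂x) dx + (∂f/∂y) dy + (∂f/∂z) dz. The components of the vector representation are exactly the entries of grad f in Cartesian coordinates:
  ∂f/∂x = 4*x*y + 2
  ∂f/∂y = 2*x^2 - 3*z^2
  ∂f/∂z = -6*y*z.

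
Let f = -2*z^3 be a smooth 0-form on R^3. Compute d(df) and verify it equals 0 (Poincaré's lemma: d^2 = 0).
d(df) = 0

Step 1: df = sum_i (∂f/∂x_i) dx_i = (0) dx + (0) dy + (-6*z^2) dz.
Step 2: Apply d again. Using the 1-form formula, the coefficient of dx ∧ dy in d(df) is ∂^2 f/∂x ∂y - ∂^2 f/∂y ∂x = (0) - (0) = 0 (equality of mixed partials for smooth f).
Similarly for dx ∧ dz and dy ∧ dz — all coefficients vanish. So d(df) = 0.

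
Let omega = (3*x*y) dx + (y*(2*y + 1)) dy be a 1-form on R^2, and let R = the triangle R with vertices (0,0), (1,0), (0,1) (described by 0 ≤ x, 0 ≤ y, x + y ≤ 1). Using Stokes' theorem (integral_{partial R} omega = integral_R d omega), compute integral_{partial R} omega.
integral_(partial R) omega = -1/2

Stokes: integral_partial_R omega = integral_R d omega with d omega = (∂Q/∂x - ∂P/∂y) dx ∧ dy.
  ∂Q/∂x = 0
  ∂P/∂y = 3*x
  integrand = ∂Q/∂x - ∂P/∂y = -3*x.
Integrating over R: integral_0^1 integral_0^{1-x} (-3*x) dy dx = -1/2.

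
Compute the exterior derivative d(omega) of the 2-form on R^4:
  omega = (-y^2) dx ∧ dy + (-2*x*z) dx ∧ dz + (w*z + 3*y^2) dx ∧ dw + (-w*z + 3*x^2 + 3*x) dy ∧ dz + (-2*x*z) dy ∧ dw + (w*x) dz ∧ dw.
d(omega) = (-6*y - 2*z) dx ∧ dy ∧ dw + (6*x + 3) dx ∧ dy ∧ dz + (2*x - z) dy ∧ dz ∧ dw

For a 2-form omega = sum_{i<j} g_{ij} dx_i ∧ dx_j, the exterior derivative is
  d(omega) = sum_{i<j} d(g_{ij}) ∧ dx_i ∧ dx_j = sum_{i<j, k} (∂g_{ij}/∂x_k) dx_k ∧ dx_i ∧ dx_j.
Expand each term, using dx_k ∧ dx_i ∧ dx_j = sgn(permutation) dx_{(a)} ∧ dx_{(b)} ∧ dx_{(c)} with (a < b < c) sorted:
  d(w*z + 3*y^2) includes (∂/∂y)(w*z + 3*y^2) dy = (6*y) dy, which multiplied by dx ∧ dw gives (-6*y) dx ∧ dy ∧ dw
  d(w*z + 3*y^2) includes (∂/∂z)(w*z + 3*y^2) dz = (w) dz, which multiplied by dx ∧ dw gives (-w) dx ∧ dz ∧ dw
  d(-w*z + 3*x^2 + 3*x) includes (∂/∂x)(-w*z + 3*x^2 + 3*x) dx = (6*x + 3) dx, which multiplied by dy ∧ dz gives (6*x + 3) dx ∧ dy ∧ dz
  d(-w*z + 3*x^2 + 3*x) includes (∂/∂w)(-w*z + 3*x^2 + 3*x) dw = (-z) dw, which multiplied by dy ∧ dz gives (-z) dy ∧ dz ∧ dw
  d(-2*x*z) includes (∂/∂x)(-2*x*z) dx = (-2*z) dx, which multiplied by dy ∧ dw gives (-2*z) dx ∧ dy ∧ dw
  d(-2*x*z) includes (∂/∂z)(-2*x*z) dz = (-2*x) dz, which multiplied by dy ∧ dw gives (2*x) dy ∧ dz ∧ dw
  d(w*x) includes (∂/∂x)(w*x) dx = (w) dx, which multiplied by dz ∧ dw gives (w) dx ∧ dz ∧ dw
Collecting like 3-forms: d(omega) = (-6*y - 2*z) dx ∧ dy ∧ dw + (6*x + 3) dx ∧ dy ∧ dz + (2*x - z) dy ∧ dz ∧ dw.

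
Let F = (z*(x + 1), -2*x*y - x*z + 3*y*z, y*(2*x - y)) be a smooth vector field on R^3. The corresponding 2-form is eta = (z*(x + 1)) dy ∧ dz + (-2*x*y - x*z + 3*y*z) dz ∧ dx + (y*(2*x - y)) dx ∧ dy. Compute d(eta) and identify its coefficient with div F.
d(eta) = (-2*x + 4*z) dx ∧ dy ∧ dz; div F = -2*x + 4*z

For a 2-form in R^3 of the form above, applying d gives a 3-form with coefficient ∂P/∂x + ∂Q/∂y + ∂R/∂z:
  ∂P/∂x = z
  ∂Q/∂y = -2*x + 3*z
  ∂R/∂z = 0
Sum = -2*x + 4*z, which is exactly div F.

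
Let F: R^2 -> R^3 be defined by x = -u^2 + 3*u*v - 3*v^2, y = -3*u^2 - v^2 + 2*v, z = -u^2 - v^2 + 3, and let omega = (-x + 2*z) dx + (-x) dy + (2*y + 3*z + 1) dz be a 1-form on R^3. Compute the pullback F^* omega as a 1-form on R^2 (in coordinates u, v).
F^* omega = (14*u^3 + 21*u^2*v - 19*u*v^2 - 8*u*v - 32*u + 3*v^3 + 18*v) du + (-3*u^3 + 13*u^2*v + 2*u^2 + 27*u*v^2 - 6*u*v + 18*u - 2*v^3 - 2*v^2 - 56*v) dv

Using F^*(f dg) = (f ∘ F) d(g ∘ F), substitute each coordinate x_i by F_i(u, v) in f_i, and replace dx_i by d F_i = (∂F_i/∂u) du + (∂F_i/∂v) dv.
  For the x component: f_1(F) = -u^2 - 3*u*v + v^2 + 6; d F_1 = (-2*u + 3*v) du + (3*u - 6*v) dv
  For the y component: f_2(F) = u^2 - 3*u*v + 3*v^2; d F_2 = (-6*u) du + (2 - 2*v) dv
  For the z component: f_3(F) = -9*u^2 - 5*v^2 + 4*v + 10; d F_3 = (-2*u) du + (-2*v) dv
Combining and collecting du, dv coefficients:
  coeff of du: 14*u^3 + 21*u^2*v - 19*u*v^2 - 8*u*v - 32*u + 3*v^3 + 18*v
  coeff of dv: -3*u^3 + 13*u^2*v + 2*u^2 + 27*u*v^2 - 6*u*v + 18*u - 2*v^3 - 2*v^2 - 56*v
F^* omega = (14*u^3 + 21*u^2*v - 19*u*v^2 - 8*u*v - 32*u + 3*v^3 + 18*v) du + (-3*u^3 + 13*u^2*v + 2*u^2 + 27*u*v^2 - 6*u*v + 18*u - 2*v^3 - 2*v^2 - 56*v) dv.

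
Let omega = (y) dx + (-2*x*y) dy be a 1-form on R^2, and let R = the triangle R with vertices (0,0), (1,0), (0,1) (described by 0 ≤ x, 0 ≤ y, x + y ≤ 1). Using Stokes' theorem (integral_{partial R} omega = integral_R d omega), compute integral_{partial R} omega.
integral_(partial R) omega = -5/6

Stokes: integral_partial_R omega = integral_R d omega with d omega = (∂Q/∂x - ∂P/∂y) dx ∧ dy.
  ∂Q/∂x = -2*y
  ∂P/∂y = 1
  integrand = ∂Q/∂x - ∂P/∂y = -2*y - 1.
Integrating over R: integral_0^1 integral_0^{1-x} (-2*y - 1) dy dx = -5/6.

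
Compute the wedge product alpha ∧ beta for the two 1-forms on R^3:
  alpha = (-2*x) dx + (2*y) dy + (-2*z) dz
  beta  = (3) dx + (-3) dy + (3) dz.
alpha ∧ beta = (6*x - 6*y) dx ∧ dy + (-6*x + 6*z) dx ∧ dz + (6*y - 6*z) dy ∧ dz

Distribute the wedge, using dx_i ∧ dx_j = -dx_j ∧ dx_i and dx_i ∧ dx_i = 0. For each pair (i, j) with i < j, the coefficient of dx_i ∧ dx_j in alpha ∧ beta is (alpha_i * beta_j - alpha_j * beta_i). Collecting: alpha ∧ beta = (6*x - 6*y) dx ∧ dy + (-6*x + 6*z) dx ∧ dz + (6*y - 6*z) dy ∧ dz.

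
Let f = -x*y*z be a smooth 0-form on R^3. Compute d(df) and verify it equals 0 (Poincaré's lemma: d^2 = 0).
d(df) = 0

Step 1: df = sum_i (∂f/∂x_i) dx_i = (-y*z) dx + (-x*z) dy + (-x*y) dz.
Step 2: Apply d again. Using the 1-form formula, the coefficient of dx ∧ dy in d(df) is ∂^2 f/∂x ∂y - ∂^2 f/∂y ∂x = (-z) - (-z) = 0 (equality of mixed partials for smooth f).
Similarly for dx ∧ dz and dy ∧ dz — all coefficients vanish. So d(df) = 0.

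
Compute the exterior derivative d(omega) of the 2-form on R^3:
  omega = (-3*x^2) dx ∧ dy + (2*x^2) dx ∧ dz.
d(omega) = 0

For a 2-form omega = sum_{i<j} g_{ij} dx_i ∧ dx_j, the exterior derivative is
  d(omega) = sum_{i<j} d(g_{ij}) ∧ dx_i ∧ dx_j = sum_{i<j, k} (∂g_{ij}/∂x_k) dx_k ∧ dx_i ∧ dx_j.
Expand each term, using dx_k ∧ dx_i ∧ dx_j = sgn(permutation) dx_{(a)} ∧ dx_{(b)} ∧ dx_{(c)} with (a < b < c) sorted:

Collecting like 3-forms: d(omega) = 0.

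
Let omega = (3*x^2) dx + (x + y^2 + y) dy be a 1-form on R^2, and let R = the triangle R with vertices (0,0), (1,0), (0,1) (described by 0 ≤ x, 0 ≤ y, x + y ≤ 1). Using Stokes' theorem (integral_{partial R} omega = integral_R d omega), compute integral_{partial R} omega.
integral_(partial R) omega = 1/2

Stokes: integral_partial_R omega = integral_R d omega with d omega = (∂Q/∂x - ∂P/∂y) dx ∧ dy.
  ∂Q/∂x = 1
  ∂P/∂y = 0
  integrand = ∂Q/∂x - ∂P/∂y = 1.
Integrating over R: integral_0^1 integral_0^{1-x} (1) dy dx = 1/2.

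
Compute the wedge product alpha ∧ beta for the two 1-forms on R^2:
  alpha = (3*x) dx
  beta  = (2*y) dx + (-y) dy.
alpha ∧ beta = (-3*x*y) dx ∧ dy

Distribute the wedge, using dx_i ∧ dx_j = -dx_j ∧ dx_i and dx_i ∧ dx_i = 0. For each pair (i, j) with i < j, the coefficient of dx_i ∧ dx_j in alpha ∧ beta is (alpha_i * beta_j - alpha_j * beta_i). Collecting: alpha ∧ beta = (-3*x*y) dx ∧ dy.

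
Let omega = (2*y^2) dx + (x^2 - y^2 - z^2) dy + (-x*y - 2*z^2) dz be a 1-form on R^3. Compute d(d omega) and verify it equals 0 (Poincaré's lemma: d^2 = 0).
d(d omega) = 0

Step 1: d omega = sum_{i<j} (∂f_j/∂x_i - ∂f_i/∂x_j) dx_i ∧ dx_j:
  coeff of dx ∧ dy: 2*x - 4*y
  coeff of dx ∧ dz: -y
  coeff of dy ∧ dz: -x + 2*z
Step 2: Apply d again to each 2-form coefficient. The only possible 3-form in R^3 is dx ∧ dy ∧ dz, with coefficient
  ∂(coeff of dy∧dz)/∂x - ∂(coeff of dx∧dz)/∂y + ∂(coeff of dx∧dy)/∂z
  = ∂/∂x (-x + 2*z) - ∂/∂y (-y) + ∂/∂z (2*x - 4*y).
Each of these terms simplifies to sums of mixed partials that cancel in pairs. The result is 0 (by equality of mixed partials for smooth functions — Schwarz / Clairaut).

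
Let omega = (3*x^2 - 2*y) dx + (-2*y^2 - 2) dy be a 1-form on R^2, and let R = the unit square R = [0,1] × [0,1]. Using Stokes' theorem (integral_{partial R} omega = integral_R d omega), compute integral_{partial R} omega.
integral_(partial R) omega = 2

Stokes: integral_partial_R omega = integral_R d omega with d omega = (∂Q/∂x - ∂P/∂y) dx ∧ dy.
  ∂Q/∂x = 0
  ∂P/∂y = -2
  integrand = ∂Q/∂x - ∂P/∂y = 2.
Integrating over R: integral_0^1 integral_0^1 (2) dx dy = 2.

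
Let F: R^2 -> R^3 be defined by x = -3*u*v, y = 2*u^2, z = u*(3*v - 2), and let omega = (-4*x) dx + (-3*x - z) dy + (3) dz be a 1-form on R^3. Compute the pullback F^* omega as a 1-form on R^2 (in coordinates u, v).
F^* omega = (24*u^2*v + 8*u^2 - 36*u*v^2 + 9*v - 6) du + (9*u*(-4*u*v + 1)) dv

Using F^*(f dg) = (f ∘ F) d(g ∘ F), substitute each coordinate x_i by F_i(u, v) in f_i, and replace dx_i by d F_i = (∂F_i/∂u) du + (∂F_i/∂v) dv.
  For the x component: f_1(F) = 12*u*v; d F_1 = (-3*v) du + (-3*u) dv
  For the y component: f_2(F) = 2*u*(3*v + 1); d F_2 = (4*u) du + (0) dv
  For the z component: f_3(F) = 3; d F_3 = (3*v - 2) du + (3*u) dv
Combining and collecting du, dv coefficients:
  coeff of du: 24*u^2*v + 8*u^2 - 36*u*v^2 + 9*v - 6
  coeff of dv: 9*u*(-4*u*v + 1)
F^* omega = (24*u^2*v + 8*u^2 - 36*u*v^2 + 9*v - 6) du + (9*u*(-4*u*v + 1)) dv.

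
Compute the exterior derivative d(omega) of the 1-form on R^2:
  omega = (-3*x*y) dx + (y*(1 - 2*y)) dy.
d(omega) = (3*x) dx ∧ dy

For a 1-form omega = sum_i f_i dx_i, the exterior derivative is
  d(omega) = sum_{i < j} (∂f_j/∂x_i - ∂f_i/∂x_j) dx_i ∧ dx_j.
  coefficient of dx ∧ dy: ∂f_2/∂x - ∂f_1/∂y = ∂(y*(1 - 2*y))/∂x - ∂(-3*x*y)/∂y = 3*x
Assembling: d(omega) = (3*x) dx ∧ dy.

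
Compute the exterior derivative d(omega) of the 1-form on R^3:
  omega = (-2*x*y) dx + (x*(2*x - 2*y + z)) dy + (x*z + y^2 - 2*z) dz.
d(omega) = (6*x - 2*y + z) dx ∧ dy + (z) dx ∧ dz + (-x + 2*y) dy ∧ dz

For a 1-form omega = sum_i f_i dx_i, the exterior derivative is
  d(omega) = sum_{i < j} (∂f_j/∂x_i - ∂f_i/∂x_j) dx_i ∧ dx_j.
  coefficient of dx ∧ dy: ∂f_2/∂x - ∂f_1/∂y = ∂(x*(2*x - 2*y + z))/∂x - ∂(-2*x*y)/∂y = 6*x - 2*y + z
  coefficient of dx ∧ dz: ∂f_3/∂x - ∂f_1/∂z = ∂(x*z + y^2 - 2*z)/∂x - ∂(-2*x*y)/∂z = z
  coefficient of dy ∧ dz: ∂f_3/∂y - ∂f_2/∂z = ∂(x*z + y^2 - 2*z)/∂y - ∂(x*(2*x - 2*y + z))/∂z = -x + 2*y
Assembling: d(omega) = (6*x - 2*y + z) dx ∧ dy + (z) dx ∧ dz + (-x + 2*y) dy ∧ dz.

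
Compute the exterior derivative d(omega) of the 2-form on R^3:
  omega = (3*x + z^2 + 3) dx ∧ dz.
d(omega) = 0

For a 2-form omega = sum_{i<j} g_{ij} dx_i ∧ dx_j, the exterior derivative is
  d(omega) = sum_{i<j} d(g_{ij}) ∧ dx_i ∧ dx_j = sum_{i<j, k} (∂g_{ij}/∂x_k) dx_k ∧ dx_i ∧ dx_j.
Expand each term, using dx_k ∧ dx_i ∧ dx_j = sgn(permutation) dx_{(a)} ∧ dx_{(b)} ∧ dx_{(c)} with (a < b < c) sorted:

Collecting like 3-forms: d(omega) = 0.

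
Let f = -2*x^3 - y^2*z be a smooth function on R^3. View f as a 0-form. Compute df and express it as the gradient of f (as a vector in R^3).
df = (-6*x^2) dx + (-2*y*z) dy + (-y^2) dz; grad f = (-6*x^2, -2*y*z, -y^2)

For a 0-form f, d f = (∂f/∂x) dx + (∂f/∂y) dy + (∂f/∂z) dz. The components of the vector representation are exactly the entries of grad f in Cartesian coordinates:
  ∂f/∂x = -6*x^2
  ∂f/∂y = -2*y*z
  ∂f/∂z = -y^2.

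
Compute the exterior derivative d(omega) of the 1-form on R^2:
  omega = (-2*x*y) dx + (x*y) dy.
d(omega) = (2*x + y) dx ∧ dy

For a 1-form omega = sum_i f_i dx_i, the exterior derivative is
  d(omega) = sum_{i < j} (∂f_j/∂x_i - ∂f_i/∂x_j) dx_i ∧ dx_j.
  coefficient of dx ∧ dy: ∂f_2/∂x - ∂f_1/∂y = ∂(x*y)/∂x - ∂(-2*x*y)/∂y = 2*x + y
Assembling: d(omega) = (2*x + y) dx ∧ dy.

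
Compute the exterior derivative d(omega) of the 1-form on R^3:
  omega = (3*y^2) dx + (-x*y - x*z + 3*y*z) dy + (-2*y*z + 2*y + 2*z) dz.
d(omega) = (-7*y - z) dx ∧ dy + (x - 3*y - 2*z + 2) dy ∧ dz

For a 1-form omega = sum_i f_i dx_i, the exterior derivative is
  d(omega) = sum_{i < j} (∂f_j/∂x_i - ∂f_i/∂x_j) dx_i ∧ dx_j.
  coefficient of dx ∧ dy: ∂f_2/∂x - ∂f_1/∂y = ∂(-x*y - x*z + 3*y*z)/∂x - ∂(3*y^2)/∂y = -7*y - z
  coefficient of dy ∧ dz: ∂f_3/∂y - ∂f_2/∂z = ∂(-2*y*z + 2*y + 2*z)/∂y - ∂(-x*y - x*z + 3*y*z)/∂z = x - 3*y - 2*z + 2
Assembling: d(omega) = (-7*y - z) dx ∧ dy + (x - 3*y - 2*z + 2) dy ∧ dz.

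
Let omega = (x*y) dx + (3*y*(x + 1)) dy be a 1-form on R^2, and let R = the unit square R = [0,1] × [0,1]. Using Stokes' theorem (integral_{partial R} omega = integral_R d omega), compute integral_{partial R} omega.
integral_(partial R) omega = 1

Stokes: integral_partial_R omega = integral_R d omega with d omega = (∂Q/∂x - ∂P/∂y) dx ∧ dy.
  ∂Q/∂x = 3*y
  ∂P/∂y = x
  integrand = ∂Q/∂x - ∂P/∂y = -x + 3*y.
Integrating over R: integral_0^1 integral_0^1 (-x + 3*y) dx dy = 1.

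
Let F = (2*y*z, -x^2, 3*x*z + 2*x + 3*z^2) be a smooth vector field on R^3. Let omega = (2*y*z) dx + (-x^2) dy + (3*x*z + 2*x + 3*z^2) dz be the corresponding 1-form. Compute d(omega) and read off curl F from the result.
d(omega) = (0) dy ∧ dz + (2*y - 3*z - 2) dz ∧ dx + (-2*x - 2*z) dx ∧ dy; curl F = (0, 2*y - 3*z - 2, -2*x - 2*z)

d omega = sum_{i<j} (∂f_j/∂x_i - ∂f_i/∂x_j) dx_i ∧ dx_j. Under the identification (dy ∧ dz, dz ∧ dx, dx ∧ dy) ↔ (e_x, e_y, e_z), the coefficients are exactly the components of curl F. Compute:
  ∂R/∂y - ∂Q/∂z = (0) - (0) = 0
  ∂P/∂z - ∂R/∂x = (2*y) - (3*z + 2) = 2*y - 3*z - 2
  ∂Q/∂x - ∂P/∂y = (-2*x) - (2*z) = -2*x - 2*z.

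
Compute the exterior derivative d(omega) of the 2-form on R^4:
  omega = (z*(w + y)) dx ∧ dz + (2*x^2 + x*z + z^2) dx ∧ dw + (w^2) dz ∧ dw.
d(omega) = (-z) dx ∧ dy ∧ dz + (-x - z) dx ∧ dz ∧ dw

For a 2-form omega = sum_{i<j} g_{ij} dx_i ∧ dx_j, the exterior derivative is
  d(omega) = sum_{i<j} d(g_{ij}) ∧ dx_i ∧ dx_j = sum_{i<j, k} (∂g_{ij}/∂x_k) dx_k ∧ dx_i ∧ dx_j.
Expand each term, using dx_k ∧ dx_i ∧ dx_j = sgn(permutation) dx_{(a)} ∧ dx_{(b)} ∧ dx_{(c)} with (a < b < c) sorted:
  d(z*(w + y)) includes (∂/∂y)(z*(w + y)) dy = (z) dy, which multiplied by dx ∧ dz gives (-z) dx ∧ dy ∧ dz
  d(z*(w + y)) includes (∂/∂w)(z*(w + y)) dw = (z) dw, which multiplied by dx ∧ dz gives (z) dx ∧ dz ∧ dw
  d(2*x^2 + x*z + z^2) includes (∂/∂z)(2*x^2 + x*z + z^2) dz = (x + 2*z) dz, which multiplied by dx ∧ dw gives (-x - 2*z) dx ∧ dz ∧ dw
Collecting like 3-forms: d(omega) = (-z) dx ∧ dy ∧ dz + (-x - z) dx ∧ dz ∧ dw.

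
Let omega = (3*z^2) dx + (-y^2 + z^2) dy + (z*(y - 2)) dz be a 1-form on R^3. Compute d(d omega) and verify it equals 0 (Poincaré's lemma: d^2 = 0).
d(d omega) = 0

Step 1: d omega = sum_{i<j} (∂f_j/∂x_i - ∂f_i/∂x_j) dx_i ∧ dx_j:
  coeff of dx ∧ dy: 0
  coeff of dx ∧ dz: -6*z
  coeff of dy ∧ dz: -z
Step 2: Apply d again to each 2-form coefficient. The only possible 3-form in R^3 is dx ∧ dy ∧ dz, with coefficient
  ∂(coeff of dy∧dz)/∂x - ∂(coeff of dx∧dz)/∂y + ∂(coeff of dx∧dy)/∂z
  = ∂/∂x (-z) - ∂/∂y (-6*z) + ∂/∂z (0).
Each of these terms simplifies to sums of mixed partials that cancel in pairs. The result is 0 (by equality of mixed partials for smooth functions — Schwarz / Clairaut).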